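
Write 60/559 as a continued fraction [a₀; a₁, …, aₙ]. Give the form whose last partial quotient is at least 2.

[0; 9, 3, 6, 3]

60 = 0·559 + 60
559 = 9·60 + 19
60 = 3·19 + 3
19 = 6·3 + 1
3 = 3·1 + 0  (stop)
So 60/559 = [0; 9, 3, 6, 3].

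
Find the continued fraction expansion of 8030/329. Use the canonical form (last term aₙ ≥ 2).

8030 = 24×329 + 134
329 = 2×134 + 61
134 = 2×61 + 12
61 = 5×12 + 1
12 = 12×1 + 0  (stop)
So 8030/329 = [24; 2, 2, 5, 12].

[24; 2, 2, 5, 12]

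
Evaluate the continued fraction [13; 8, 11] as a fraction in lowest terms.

1168/89

Fold from the inside: start with 11/1.
  8 + 1/11 = 89/11
  13 + 11/89 = 1168/89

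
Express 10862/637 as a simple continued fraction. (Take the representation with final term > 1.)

[17; 19, 3, 3, 3]

10862 = 17·637 + 33
637 = 19·33 + 10
33 = 3·10 + 3
10 = 3·3 + 1
3 = 3·1 + 0  (stop)
So 10862/637 = [17; 19, 3, 3, 3].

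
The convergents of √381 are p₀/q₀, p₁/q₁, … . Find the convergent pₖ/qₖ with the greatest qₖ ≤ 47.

527/27

√381 = [19; 1, 1, 12, 1, 1, 38, …] (period length 6).
Convergents:
  p_0/q_0 = 19/1
  p_1/q_1 = 20/1
  p_2/q_2 = 39/2
  p_3/q_3 = 488/25
  p_4/q_4 = 527/27
  p_5/q_5 = 1015/52
q_4 = 27 ≤ 47 < 52 = q_5, so the answer is 527/27.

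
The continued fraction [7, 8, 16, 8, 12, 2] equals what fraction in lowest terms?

Fold from the inside: start with 2/1.
  12 + 1/2 = 25/2
  8 + 2/25 = 202/25
  16 + 25/202 = 3257/202
  8 + 202/3257 = 26258/3257
  7 + 3257/26258 = 187063/26258

187063/26258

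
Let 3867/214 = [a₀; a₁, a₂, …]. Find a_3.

1

3867 = 18·214 + 15   →  a_0 = 18
214 = 14·15 + 4   →  a_1 = 14
15 = 3·4 + 3   →  a_2 = 3
4 = 1·3 + 1   →  a_3 = 1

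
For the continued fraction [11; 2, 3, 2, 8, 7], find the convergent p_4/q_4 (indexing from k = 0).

Using pₖ = aₖpₖ₋₁ + pₖ₋₂, qₖ = aₖqₖ₋₁ + qₖ₋₂ (with p₋₁=1, p₋₂=0, q₋₁=0, q₋₂=1):
  k=0: a=11, p=11, q=1
  k=1: a=2, p=23, q=2
  k=2: a=3, p=80, q=7
  k=3: a=2, p=183, q=16
  k=4: a=8, p=1544, q=135

1544/135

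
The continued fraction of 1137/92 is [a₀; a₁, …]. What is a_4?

1137 = 12·92 + 33   →  a_0 = 12
92 = 2·33 + 26   →  a_1 = 2
33 = 1·26 + 7   →  a_2 = 1
26 = 3·7 + 5   →  a_3 = 3
7 = 1·5 + 2   →  a_4 = 1

1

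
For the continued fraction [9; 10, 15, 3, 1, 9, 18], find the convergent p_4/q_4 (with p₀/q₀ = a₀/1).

Using pₖ = aₖpₖ₋₁ + pₖ₋₂, qₖ = aₖqₖ₋₁ + qₖ₋₂ (with p₋₁=1, p₋₂=0, q₋₁=0, q₋₂=1):
  k=0: a=9, p=9, q=1
  k=1: a=10, p=91, q=10
  k=2: a=15, p=1374, q=151
  k=3: a=3, p=4213, q=463
  k=4: a=1, p=5587, q=614

5587/614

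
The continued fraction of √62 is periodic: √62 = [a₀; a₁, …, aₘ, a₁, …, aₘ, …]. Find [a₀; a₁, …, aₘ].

a₀ = ⌊√62⌋ = 7.
With m₀=0, d₀=1 and mₖ₊₁ = dₖaₖ − mₖ, dₖ₊₁ = (n − mₖ₊₁²)/dₖ, aₖ₊₁ = ⌊(a₀+mₖ₊₁)/dₖ₊₁⌋:
  k=1: m=7, d=13, a=1
  k=2: m=6, d=2, a=6
  k=3: m=6, d=13, a=1
  k=4: m=7, d=1, a=14
d=1 and a=2a₀=14 at k=4, so the next step gives (m, d) = (7, 13) again — its k=1 value — and the period has length 4.

[7; 1, 6, 1, 14]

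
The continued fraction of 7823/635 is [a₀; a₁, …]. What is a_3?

7823 = 12·635 + 203   →  a_0 = 12
635 = 3·203 + 26   →  a_1 = 3
203 = 7·26 + 21   →  a_2 = 7
26 = 1·21 + 5   →  a_3 = 1

1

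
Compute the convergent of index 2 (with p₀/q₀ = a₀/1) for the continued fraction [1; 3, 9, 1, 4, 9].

37/28

Using pₖ = aₖpₖ₋₁ + pₖ₋₂, qₖ = aₖqₖ₋₁ + qₖ₋₂ (with p₋₁=1, p₋₂=0, q₋₁=0, q₋₂=1):
  k=0: a=1, p=1, q=1
  k=1: a=3, p=4, q=3
  k=2: a=9, p=37, q=28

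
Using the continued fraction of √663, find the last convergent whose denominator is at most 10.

√663 = [25; 1, 2, 1, 50, …] (period length 4).
Convergents:
  p_0/q_0 = 25/1
  p_1/q_1 = 26/1
  p_2/q_2 = 77/3
  p_3/q_3 = 103/4
  p_4/q_4 = 5227/203
q_3 = 4 ≤ 10 < 203 = q_4, so the answer is 103/4.

103/4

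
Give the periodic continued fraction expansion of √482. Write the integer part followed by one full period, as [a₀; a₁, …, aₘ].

a₀ = ⌊√482⌋ = 21.
With m₀=0, d₀=1 and mₖ₊₁ = dₖaₖ − mₖ, dₖ₊₁ = (n − mₖ₊₁²)/dₖ, aₖ₊₁ = ⌊(a₀+mₖ₊₁)/dₖ₊₁⌋:
  k=1: m=21, d=41, a=1
  k=2: m=20, d=2, a=20
  k=3: m=20, d=41, a=1
  k=4: m=21, d=1, a=42
d=1 and a=2a₀=42 at k=4, so the next step gives (m, d) = (21, 41) again — its k=1 value — and the period has length 4.

[21; 1, 20, 1, 42]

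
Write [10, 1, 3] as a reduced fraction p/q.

Using pₖ = aₖpₖ₋₁ + pₖ₋₂ and qₖ = aₖqₖ₋₁ + qₖ₋₂:
  k=0: a=10, p=10, q=1
  k=1: a=1, p=11, q=1
  k=2: a=3, p=43, q=4

43/4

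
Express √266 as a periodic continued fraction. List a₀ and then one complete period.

a₀ = ⌊√266⌋ = 16.
With m₀=0, d₀=1 and mₖ₊₁ = dₖaₖ − mₖ, dₖ₊₁ = (n − mₖ₊₁²)/dₖ, aₖ₊₁ = ⌊(a₀+mₖ₊₁)/dₖ₊₁⌋:
  k=1: m=16, d=10, a=3
  k=2: m=14, d=7, a=4
  k=3: m=14, d=10, a=3
  k=4: m=16, d=1, a=32
d=1 and a=2a₀=32 at k=4, so the next step gives (m, d) = (16, 10) again — its k=1 value — and the period has length 4.

[16; 3, 4, 3, 32]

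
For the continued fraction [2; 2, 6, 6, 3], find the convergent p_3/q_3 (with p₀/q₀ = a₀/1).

Using pₖ = aₖpₖ₋₁ + pₖ₋₂, qₖ = aₖqₖ₋₁ + qₖ₋₂ (with p₋₁=1, p₋₂=0, q₋₁=0, q₋₂=1):
  k=0: a=2, p=2, q=1
  k=1: a=2, p=5, q=2
  k=2: a=6, p=32, q=13
  k=3: a=6, p=197, q=80

197/80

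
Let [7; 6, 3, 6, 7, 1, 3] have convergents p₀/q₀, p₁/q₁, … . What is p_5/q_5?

Using pₖ = aₖpₖ₋₁ + pₖ₋₂, qₖ = aₖqₖ₋₁ + qₖ₋₂ (with p₋₁=1, p₋₂=0, q₋₁=0, q₋₂=1):
  k=0: a=7, p=7, q=1
  k=1: a=6, p=43, q=6
  k=2: a=3, p=136, q=19
  k=3: a=6, p=859, q=120
  k=4: a=7, p=6149, q=859
  k=5: a=1, p=7008, q=979

7008/979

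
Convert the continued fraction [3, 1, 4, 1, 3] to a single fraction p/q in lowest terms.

Fold from the inside: start with 3/1.
  1 + 1/3 = 4/3
  4 + 3/4 = 19/4
  1 + 4/19 = 23/19
  3 + 19/23 = 88/23

88/23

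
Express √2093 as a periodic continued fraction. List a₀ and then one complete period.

[45; 1, 2, 1, 90]

a₀ = ⌊√2093⌋ = 45.
With m₀=0, d₀=1 and mₖ₊₁ = dₖaₖ − mₖ, dₖ₊₁ = (n − mₖ₊₁²)/dₖ, aₖ₊₁ = ⌊(a₀+mₖ₊₁)/dₖ₊₁⌋:
  k=1: m=45, d=68, a=1
  k=2: m=23, d=23, a=2
  k=3: m=23, d=68, a=1
  k=4: m=45, d=1, a=90
d=1 and a=2a₀=90 at k=4, so the next step gives (m, d) = (45, 68) again — its k=1 value — and the period has length 4.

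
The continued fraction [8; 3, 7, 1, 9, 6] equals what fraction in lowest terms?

12538/1507

Using pₖ = aₖpₖ₋₁ + pₖ₋₂ and qₖ = aₖqₖ₋₁ + qₖ₋₂:
  k=0: a=8, p=8, q=1
  k=1: a=3, p=25, q=3
  k=2: a=7, p=183, q=22
  k=3: a=1, p=208, q=25
  k=4: a=9, p=2055, q=247
  k=5: a=6, p=12538, q=1507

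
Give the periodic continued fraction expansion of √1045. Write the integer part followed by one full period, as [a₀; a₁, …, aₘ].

[32; 3, 15, 1, 4, 1, 15, 3, 64]

a₀ = ⌊√1045⌋ = 32.
With m₀=0, d₀=1 and mₖ₊₁ = dₖaₖ − mₖ, dₖ₊₁ = (n − mₖ₊₁²)/dₖ, aₖ₊₁ = ⌊(a₀+mₖ₊₁)/dₖ₊₁⌋:
  k=1: m=32, d=21, a=3
  k=2: m=31, d=4, a=15
  k=3: m=29, d=51, a=1
  k=4: m=22, d=11, a=4
  k=5: m=22, d=51, a=1
  k=6: m=29, d=4, a=15
  k=7: m=31, d=21, a=3
  k=8: m=32, d=1, a=64
d=1 and a=2a₀=64 at k=8, so the next step gives (m, d) = (32, 21) again — its k=1 value — and the period has length 8.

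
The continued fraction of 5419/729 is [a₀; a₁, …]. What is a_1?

2

5419 = 7·729 + 316   →  a_0 = 7
729 = 2·316 + 97   →  a_1 = 2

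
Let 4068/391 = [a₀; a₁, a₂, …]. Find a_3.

9

4068 = 10·391 + 158   →  a_0 = 10
391 = 2·158 + 75   →  a_1 = 2
158 = 2·75 + 8   →  a_2 = 2
75 = 9·8 + 3   →  a_3 = 9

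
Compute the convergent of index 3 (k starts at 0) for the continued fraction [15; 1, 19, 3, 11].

Using pₖ = aₖpₖ₋₁ + pₖ₋₂, qₖ = aₖqₖ₋₁ + qₖ₋₂ (with p₋₁=1, p₋₂=0, q₋₁=0, q₋₂=1):
  k=0: a=15, p=15, q=1
  k=1: a=1, p=16, q=1
  k=2: a=19, p=319, q=20
  k=3: a=3, p=973, q=61

973/61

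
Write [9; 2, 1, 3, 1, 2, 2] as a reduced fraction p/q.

Using pₖ = aₖpₖ₋₁ + pₖ₋₂ and qₖ = aₖqₖ₋₁ + qₖ₋₂:
  k=0: a=9, p=9, q=1
  k=1: a=2, p=19, q=2
  k=2: a=1, p=28, q=3
  k=3: a=3, p=103, q=11
  k=4: a=1, p=131, q=14
  k=5: a=2, p=365, q=39
  k=6: a=2, p=861, q=92

861/92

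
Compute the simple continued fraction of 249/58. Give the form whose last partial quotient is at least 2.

[4; 3, 2, 2, 3]

249 = 4·58 + 17
58 = 3·17 + 7
17 = 2·7 + 3
7 = 2·3 + 1
3 = 3·1 + 0  (stop)
So 249/58 = [4; 3, 2, 2, 3].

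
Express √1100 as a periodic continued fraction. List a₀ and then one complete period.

a₀ = ⌊√1100⌋ = 33.

[33; 6, 66]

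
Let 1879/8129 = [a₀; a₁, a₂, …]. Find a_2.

3

1879 = 0·8129 + 1879   →  a_0 = 0
8129 = 4·1879 + 613   →  a_1 = 4
1879 = 3·613 + 40   →  a_2 = 3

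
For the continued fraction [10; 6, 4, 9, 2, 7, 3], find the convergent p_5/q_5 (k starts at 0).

36983/3640

Using pₖ = aₖpₖ₋₁ + pₖ₋₂, qₖ = aₖqₖ₋₁ + qₖ₋₂ (with p₋₁=1, p₋₂=0, q₋₁=0, q₋₂=1):
  k=0: a=10, p=10, q=1
  k=1: a=6, p=61, q=6
  k=2: a=4, p=254, q=25
  k=3: a=9, p=2347, q=231
  k=4: a=2, p=4948, q=487
  k=5: a=7, p=36983, q=3640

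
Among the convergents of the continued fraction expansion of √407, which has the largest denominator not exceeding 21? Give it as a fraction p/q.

√407 = [20; 5, 1, 2, 1, 5, 40, …] (period length 6).
Convergents:
  p_0/q_0 = 20/1
  p_1/q_1 = 101/5
  p_2/q_2 = 121/6
  p_3/q_3 = 343/17
  p_4/q_4 = 464/23
q_3 = 17 ≤ 21 < 23 = q_4, so the answer is 343/17.

343/17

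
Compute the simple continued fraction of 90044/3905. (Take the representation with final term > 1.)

[23; 17, 19, 12]

90044 = 23·3905 + 229
3905 = 17·229 + 12
229 = 19·12 + 1
12 = 12·1 + 0  (stop)
So 90044/3905 = [23; 17, 19, 12].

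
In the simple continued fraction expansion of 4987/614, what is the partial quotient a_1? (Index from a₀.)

4987 = 8·614 + 75   →  a_0 = 8
614 = 8·75 + 14   →  a_1 = 8

8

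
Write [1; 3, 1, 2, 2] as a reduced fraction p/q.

Fold from the inside: start with 2/1.
  2 + 1/2 = 5/2
  1 + 2/5 = 7/5
  3 + 5/7 = 26/7
  1 + 7/26 = 33/26

33/26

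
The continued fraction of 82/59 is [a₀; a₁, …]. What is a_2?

82 = 1·59 + 23   →  a_0 = 1
59 = 2·23 + 13   →  a_1 = 2
23 = 1·13 + 10   →  a_2 = 1

1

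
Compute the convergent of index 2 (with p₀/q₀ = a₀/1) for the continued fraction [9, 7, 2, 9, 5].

137/15

Using pₖ = aₖpₖ₋₁ + pₖ₋₂, qₖ = aₖqₖ₋₁ + qₖ₋₂ (with p₋₁=1, p₋₂=0, q₋₁=0, q₋₂=1):
  k=0: a=9, p=9, q=1
  k=1: a=7, p=64, q=7
  k=2: a=2, p=137, q=15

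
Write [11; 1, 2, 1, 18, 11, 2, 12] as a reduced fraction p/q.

254022/21625

Using pₖ = aₖpₖ₋₁ + pₖ₋₂ and qₖ = aₖqₖ₋₁ + qₖ₋₂:
  k=0: a=11, p=11, q=1
  k=1: a=1, p=12, q=1
  k=2: a=2, p=35, q=3
  k=3: a=1, p=47, q=4
  k=4: a=18, p=881, q=75
  k=5: a=11, p=9738, q=829
  k=6: a=2, p=20357, q=1733
  k=7: a=12, p=254022, q=21625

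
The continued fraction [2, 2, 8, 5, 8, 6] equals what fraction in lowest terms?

10787/4365

Fold from the inside: start with 6/1.
  8 + 1/6 = 49/6
  5 + 6/49 = 251/49
  8 + 49/251 = 2057/251
  2 + 251/2057 = 4365/2057
  2 + 2057/4365 = 10787/4365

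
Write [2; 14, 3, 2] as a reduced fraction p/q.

Using pₖ = aₖpₖ₋₁ + pₖ₋₂ and qₖ = aₖqₖ₋₁ + qₖ₋₂:
  k=0: a=2, p=2, q=1
  k=1: a=14, p=29, q=14
  k=2: a=3, p=89, q=43
  k=3: a=2, p=207, q=100

207/100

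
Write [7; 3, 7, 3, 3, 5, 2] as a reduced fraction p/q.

19446/2657

Using pₖ = aₖpₖ₋₁ + pₖ₋₂ and qₖ = aₖqₖ₋₁ + qₖ₋₂:
  k=0: a=7, p=7, q=1
  k=1: a=3, p=22, q=3
  k=2: a=7, p=161, q=22
  k=3: a=3, p=505, q=69
  k=4: a=3, p=1676, q=229
  k=5: a=5, p=8885, q=1214
  k=6: a=2, p=19446, q=2657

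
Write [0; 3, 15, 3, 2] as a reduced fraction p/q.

107/328

Using pₖ = aₖpₖ₋₁ + pₖ₋₂ and qₖ = aₖqₖ₋₁ + qₖ₋₂:
  k=0: a=0, p=0, q=1
  k=1: a=3, p=1, q=3
  k=2: a=15, p=15, q=46
  k=3: a=3, p=46, q=141
  k=4: a=2, p=107, q=328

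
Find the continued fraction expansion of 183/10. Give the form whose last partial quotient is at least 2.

183 = 18·10 + 3
10 = 3·3 + 1
3 = 3·1 + 0  (stop)
So 183/10 = [18; 3, 3].

[18; 3, 3]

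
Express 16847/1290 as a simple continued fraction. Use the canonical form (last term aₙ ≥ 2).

16847 = 13·1290 + 77
1290 = 16·77 + 58
77 = 1·58 + 19
58 = 3·19 + 1
19 = 19·1 + 0  (stop)
So 16847/1290 = [13; 16, 1, 3, 19].

[13; 16, 1, 3, 19]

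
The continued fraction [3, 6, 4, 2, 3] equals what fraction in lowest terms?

Fold from the inside: start with 3/1.
  2 + 1/3 = 7/3
  4 + 3/7 = 31/7
  6 + 7/31 = 193/31
  3 + 31/193 = 610/193

610/193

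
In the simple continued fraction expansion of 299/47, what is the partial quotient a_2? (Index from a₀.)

1

299 = 6·47 + 17   →  a_0 = 6
47 = 2·17 + 13   →  a_1 = 2
17 = 1·13 + 4   →  a_2 = 1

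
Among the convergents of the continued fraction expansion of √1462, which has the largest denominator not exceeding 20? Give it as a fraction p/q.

650/17

√1462 = [38; 4, 4, 4, 76, …] (period length 4).
Convergents:
  p_0/q_0 = 38/1
  p_1/q_1 = 153/4
  p_2/q_2 = 650/17
  p_3/q_3 = 2753/72
q_2 = 17 ≤ 20 < 72 = q_3, so the answer is 650/17.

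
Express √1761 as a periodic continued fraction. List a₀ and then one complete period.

a₀ = ⌊√1761⌋ = 41.
With m₀=0, d₀=1 and mₖ₊₁ = dₖaₖ − mₖ, dₖ₊₁ = (n − mₖ₊₁²)/dₖ, aₖ₊₁ = ⌊(a₀+mₖ₊₁)/dₖ₊₁⌋:
  k=1: m=41, d=80, a=1
  k=2: m=39, d=3, a=26
  k=3: m=39, d=80, a=1
  k=4: m=41, d=1, a=82
d=1 and a=2a₀=82 at k=4, so the next step gives (m, d) = (41, 80) again — its k=1 value — and the period has length 4.

[41; 1, 26, 1, 82]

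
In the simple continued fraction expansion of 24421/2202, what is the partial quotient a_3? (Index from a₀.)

3

24421 = 11·2202 + 199   →  a_0 = 11
2202 = 11·199 + 13   →  a_1 = 11
199 = 15·13 + 4   →  a_2 = 15
13 = 3·4 + 1   →  a_3 = 3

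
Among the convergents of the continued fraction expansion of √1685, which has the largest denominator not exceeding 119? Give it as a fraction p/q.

1683/41

√1685 = [41; 20, 1, 1, 20, 82, …] (period length 5).
Convergents:
  p_0/q_0 = 41/1
  p_1/q_1 = 821/20
  p_2/q_2 = 862/21
  p_3/q_3 = 1683/41
  p_4/q_4 = 34522/841
q_3 = 41 ≤ 119 < 841 = q_4, so the answer is 1683/41.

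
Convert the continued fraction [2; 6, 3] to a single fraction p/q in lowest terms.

Fold from the inside: start with 3/1.
  6 + 1/3 = 19/3
  2 + 3/19 = 41/19

41/19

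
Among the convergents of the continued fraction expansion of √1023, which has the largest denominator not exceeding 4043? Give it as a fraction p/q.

128929/4031

√1023 = [31; 1, 62, …] (period length 2).
Convergents:
  p_0/q_0 = 31/1
  p_1/q_1 = 32/1
  p_2/q_2 = 2015/63
  p_3/q_3 = 2047/64
  p_4/q_4 = 128929/4031
  p_5/q_5 = 130976/4095
q_4 = 4031 ≤ 4043 < 4095 = q_5, so the answer is 128929/4031.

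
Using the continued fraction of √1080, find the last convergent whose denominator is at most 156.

4568/139

√1080 = [32; 1, 6, 3, 6, 1, 64, …] (period length 6).
Convergents:
  p_0/q_0 = 32/1
  p_1/q_1 = 33/1
  p_2/q_2 = 230/7
  p_3/q_3 = 723/22
  p_4/q_4 = 4568/139
  p_5/q_5 = 5291/161
q_4 = 139 ≤ 156 < 161 = q_5, so the answer is 4568/139.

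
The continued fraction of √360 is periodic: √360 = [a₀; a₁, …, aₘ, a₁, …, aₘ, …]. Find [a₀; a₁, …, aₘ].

a₀ = ⌊√360⌋ = 18.
With m₀=0, d₀=1 and mₖ₊₁ = dₖaₖ − mₖ, dₖ₊₁ = (n − mₖ₊₁²)/dₖ, aₖ₊₁ = ⌊(a₀+mₖ₊₁)/dₖ₊₁⌋:
  k=1: m=18, d=36, a=1
  k=2: m=18, d=1, a=36
d=1 and a=2a₀=36 at k=2, so the next step gives (m, d) = (18, 36) again — its k=1 value — and the period has length 2.

[18; 1, 36]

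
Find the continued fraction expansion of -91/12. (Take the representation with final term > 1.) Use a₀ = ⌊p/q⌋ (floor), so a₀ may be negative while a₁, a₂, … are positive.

-91 = -8×12 + 5
12 = 2×5 + 2
5 = 2×2 + 1
2 = 2×1 + 0  (stop)
So -91/12 = [-8; 2, 2, 2].

[-8; 2, 2, 2]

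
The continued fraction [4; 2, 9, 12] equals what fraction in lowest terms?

1029/230

Fold from the inside: start with 12/1.
  9 + 1/12 = 109/12
  2 + 12/109 = 230/109
  4 + 109/230 = 1029/230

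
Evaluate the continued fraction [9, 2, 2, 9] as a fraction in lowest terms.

442/47

Fold from the inside: start with 9/1.
  2 + 1/9 = 19/9
  2 + 9/19 = 47/19
  9 + 19/47 = 442/47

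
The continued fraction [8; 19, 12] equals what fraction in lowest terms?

Using pₖ = aₖpₖ₋₁ + pₖ₋₂ and qₖ = aₖqₖ₋₁ + qₖ₋₂:
  k=0: a=8, p=8, q=1
  k=1: a=19, p=153, q=19
  k=2: a=12, p=1844, q=229

1844/229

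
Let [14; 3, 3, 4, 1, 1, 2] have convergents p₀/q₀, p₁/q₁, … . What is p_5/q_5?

1373/96

Using pₖ = aₖpₖ₋₁ + pₖ₋₂, qₖ = aₖqₖ₋₁ + qₖ₋₂ (with p₋₁=1, p₋₂=0, q₋₁=0, q₋₂=1):
  k=0: a=14, p=14, q=1
  k=1: a=3, p=43, q=3
  k=2: a=3, p=143, q=10
  k=3: a=4, p=615, q=43
  k=4: a=1, p=758, q=53
  k=5: a=1, p=1373, q=96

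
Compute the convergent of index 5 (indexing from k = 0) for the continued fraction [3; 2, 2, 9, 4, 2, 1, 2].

1474/433

Using pₖ = aₖpₖ₋₁ + pₖ₋₂, qₖ = aₖqₖ₋₁ + qₖ₋₂ (with p₋₁=1, p₋₂=0, q₋₁=0, q₋₂=1):
  k=0: a=3, p=3, q=1
  k=1: a=2, p=7, q=2
  k=2: a=2, p=17, q=5
  k=3: a=9, p=160, q=47
  k=4: a=4, p=657, q=193
  k=5: a=2, p=1474, q=433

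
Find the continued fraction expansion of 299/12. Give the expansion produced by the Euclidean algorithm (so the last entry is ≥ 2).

[24; 1, 11]

299 = 24×12 + 11
12 = 1×11 + 1
11 = 11×1 + 0  (stop)
So 299/12 = [24; 1, 11].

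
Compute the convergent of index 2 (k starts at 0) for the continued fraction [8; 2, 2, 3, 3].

Using pₖ = aₖpₖ₋₁ + pₖ₋₂, qₖ = aₖqₖ₋₁ + qₖ₋₂ (with p₋₁=1, p₋₂=0, q₋₁=0, q₋₂=1):
  k=0: a=8, p=8, q=1
  k=1: a=2, p=17, q=2
  k=2: a=2, p=42, q=5

42/5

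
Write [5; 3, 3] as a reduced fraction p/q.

Fold from the inside: start with 3/1.
  3 + 1/3 = 10/3
  5 + 3/10 = 53/10

53/10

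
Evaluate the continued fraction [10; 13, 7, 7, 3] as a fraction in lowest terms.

20787/2063

Using pₖ = aₖpₖ₋₁ + pₖ₋₂ and qₖ = aₖqₖ₋₁ + qₖ₋₂:
  k=0: a=10, p=10, q=1
  k=1: a=13, p=131, q=13
  k=2: a=7, p=927, q=92
  k=3: a=7, p=6620, q=657
  k=4: a=3, p=20787, q=2063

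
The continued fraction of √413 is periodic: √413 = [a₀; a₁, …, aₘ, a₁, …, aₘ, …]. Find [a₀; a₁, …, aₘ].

a₀ = ⌊√413⌋ = 20.
With m₀=0, d₀=1 and mₖ₊₁ = dₖaₖ − mₖ, dₖ₊₁ = (n − mₖ₊₁²)/dₖ, aₖ₊₁ = ⌊(a₀+mₖ₊₁)/dₖ₊₁⌋:
  k=1: m=20, d=13, a=3
  k=2: m=19, d=4, a=9
  k=3: m=17, d=31, a=1
  k=4: m=14, d=7, a=4
  k=5: m=14, d=31, a=1
  k=6: m=17, d=4, a=9
  k=7: m=19, d=13, a=3
  k=8: m=20, d=1, a=40
d=1 and a=2a₀=40 at k=8, so the next step gives (m, d) = (20, 13) again — its k=1 value — and the period has length 8.

[20; 3, 9, 1, 4, 1, 9, 3, 40]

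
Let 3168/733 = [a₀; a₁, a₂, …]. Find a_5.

1

3168 = 4·733 + 236   →  a_0 = 4
733 = 3·236 + 25   →  a_1 = 3
236 = 9·25 + 11   →  a_2 = 9
25 = 2·11 + 3   →  a_3 = 2
11 = 3·3 + 2   →  a_4 = 3
3 = 1·2 + 1   →  a_5 = 1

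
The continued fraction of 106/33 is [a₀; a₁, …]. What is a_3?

2

106 = 3·33 + 7   →  a_0 = 3
33 = 4·7 + 5   →  a_1 = 4
7 = 1·5 + 2   →  a_2 = 1
5 = 2·2 + 1   →  a_3 = 2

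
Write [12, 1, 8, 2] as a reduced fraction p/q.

245/19

Fold from the inside: start with 2/1.
  8 + 1/2 = 17/2
  1 + 2/17 = 19/17
  12 + 17/19 = 245/19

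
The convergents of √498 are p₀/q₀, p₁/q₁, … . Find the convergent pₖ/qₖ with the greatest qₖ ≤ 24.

424/19

√498 = [22; 3, 6, 22, 6, 3, 44, …] (period length 6).
Convergents:
  p_0/q_0 = 22/1
  p_1/q_1 = 67/3
  p_2/q_2 = 424/19
  p_3/q_3 = 9395/421
q_2 = 19 ≤ 24 < 421 = q_3, so the answer is 424/19.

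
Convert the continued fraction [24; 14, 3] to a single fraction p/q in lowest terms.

1035/43

Fold from the inside: start with 3/1.
  14 + 1/3 = 43/3
  24 + 3/43 = 1035/43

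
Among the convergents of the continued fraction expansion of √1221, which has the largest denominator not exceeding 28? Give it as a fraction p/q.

√1221 = [34; 1, 16, 2, 16, 1, 68, …] (period length 6).
Convergents:
  p_0/q_0 = 34/1
  p_1/q_1 = 35/1
  p_2/q_2 = 594/17
  p_3/q_3 = 1223/35
q_2 = 17 ≤ 28 < 35 = q_3, so the answer is 594/17.

594/17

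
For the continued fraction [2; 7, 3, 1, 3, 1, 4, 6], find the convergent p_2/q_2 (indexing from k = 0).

47/22

Using pₖ = aₖpₖ₋₁ + pₖ₋₂, qₖ = aₖqₖ₋₁ + qₖ₋₂ (with p₋₁=1, p₋₂=0, q₋₁=0, q₋₂=1):
  k=0: a=2, p=2, q=1
  k=1: a=7, p=15, q=7
  k=2: a=3, p=47, q=22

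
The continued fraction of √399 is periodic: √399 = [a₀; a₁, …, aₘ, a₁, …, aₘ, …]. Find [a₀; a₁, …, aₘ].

[19; 1, 38]

a₀ = ⌊√399⌋ = 19.
With m₀=0, d₀=1 and mₖ₊₁ = dₖaₖ − mₖ, dₖ₊₁ = (n − mₖ₊₁²)/dₖ, aₖ₊₁ = ⌊(a₀+mₖ₊₁)/dₖ₊₁⌋:
  k=1: m=19, d=38, a=1
  k=2: m=19, d=1, a=38
d=1 and a=2a₀=38 at k=2, so the next step gives (m, d) = (19, 38) again — its k=1 value — and the period has length 2.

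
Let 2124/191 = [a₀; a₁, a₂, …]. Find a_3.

2124 = 11·191 + 23   →  a_0 = 11
191 = 8·23 + 7   →  a_1 = 8
23 = 3·7 + 2   →  a_2 = 3
7 = 3·2 + 1   →  a_3 = 3

3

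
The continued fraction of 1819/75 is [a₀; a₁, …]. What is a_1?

3

1819 = 24·75 + 19   →  a_0 = 24
75 = 3·19 + 18   →  a_1 = 3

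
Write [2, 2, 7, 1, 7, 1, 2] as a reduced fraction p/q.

1077/436

Fold from the inside: start with 2/1.
  1 + 1/2 = 3/2
  7 + 2/3 = 23/3
  1 + 3/23 = 26/23
  7 + 23/26 = 205/26
  2 + 26/205 = 436/205
  2 + 205/436 = 1077/436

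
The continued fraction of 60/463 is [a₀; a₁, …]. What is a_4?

60 = 0·463 + 60   →  a_0 = 0
463 = 7·60 + 43   →  a_1 = 7
60 = 1·43 + 17   →  a_2 = 1
43 = 2·17 + 9   →  a_3 = 2
17 = 1·9 + 8   →  a_4 = 1

1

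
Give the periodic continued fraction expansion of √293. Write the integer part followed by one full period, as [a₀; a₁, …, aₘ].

[17; 8, 1, 1, 8, 34]

a₀ = ⌊√293⌋ = 17.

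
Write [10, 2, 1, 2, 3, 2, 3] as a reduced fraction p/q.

2209/213

Fold from the inside: start with 3/1.
  2 + 1/3 = 7/3
  3 + 3/7 = 24/7
  2 + 7/24 = 55/24
  1 + 24/55 = 79/55
  2 + 55/79 = 213/79
  10 + 79/213 = 2209/213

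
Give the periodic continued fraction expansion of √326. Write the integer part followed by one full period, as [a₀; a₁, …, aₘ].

[18; 18, 36]

a₀ = ⌊√326⌋ = 18.
With m₀=0, d₀=1 and mₖ₊₁ = dₖaₖ − mₖ, dₖ₊₁ = (n − mₖ₊₁²)/dₖ, aₖ₊₁ = ⌊(a₀+mₖ₊₁)/dₖ₊₁⌋:
  k=1: m=18, d=2, a=18
  k=2: m=18, d=1, a=36
d=1 and a=2a₀=36 at k=2, so the next step gives (m, d) = (18, 2) again — its k=1 value — and the period has length 2.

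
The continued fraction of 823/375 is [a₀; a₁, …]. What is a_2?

7

823 = 2·375 + 73   →  a_0 = 2
375 = 5·73 + 10   →  a_1 = 5
73 = 7·10 + 3   →  a_2 = 7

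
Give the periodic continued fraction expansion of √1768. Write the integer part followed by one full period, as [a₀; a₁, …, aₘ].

[42; 21, 84]

a₀ = ⌊√1768⌋ = 42.
With m₀=0, d₀=1 and mₖ₊₁ = dₖaₖ − mₖ, dₖ₊₁ = (n − mₖ₊₁²)/dₖ, aₖ₊₁ = ⌊(a₀+mₖ₊₁)/dₖ₊₁⌋:
  k=1: m=42, d=4, a=21
  k=2: m=42, d=1, a=84
d=1 and a=2a₀=84 at k=2, so the next step gives (m, d) = (42, 4) again — its k=1 value — and the period has length 2.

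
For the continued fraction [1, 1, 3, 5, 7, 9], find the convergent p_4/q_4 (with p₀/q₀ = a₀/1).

Using pₖ = aₖpₖ₋₁ + pₖ₋₂, qₖ = aₖqₖ₋₁ + qₖ₋₂ (with p₋₁=1, p₋₂=0, q₋₁=0, q₋₂=1):
  k=0: a=1, p=1, q=1
  k=1: a=1, p=2, q=1
  k=2: a=3, p=7, q=4
  k=3: a=5, p=37, q=21
  k=4: a=7, p=266, q=151

266/151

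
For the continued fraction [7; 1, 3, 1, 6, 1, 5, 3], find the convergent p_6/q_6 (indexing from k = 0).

1785/229

Using pₖ = aₖpₖ₋₁ + pₖ₋₂, qₖ = aₖqₖ₋₁ + qₖ₋₂ (with p₋₁=1, p₋₂=0, q₋₁=0, q₋₂=1):
  k=0: a=7, p=7, q=1
  k=1: a=1, p=8, q=1
  k=2: a=3, p=31, q=4
  k=3: a=1, p=39, q=5
  k=4: a=6, p=265, q=34
  k=5: a=1, p=304, q=39
  k=6: a=5, p=1785, q=229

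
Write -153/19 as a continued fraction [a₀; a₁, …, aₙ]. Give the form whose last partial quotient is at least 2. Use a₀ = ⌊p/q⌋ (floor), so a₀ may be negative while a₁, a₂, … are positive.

[-9; 1, 18]

-153 = -9·19 + 18
19 = 1·18 + 1
18 = 18·1 + 0  (stop)
So -153/19 = [-9; 1, 18].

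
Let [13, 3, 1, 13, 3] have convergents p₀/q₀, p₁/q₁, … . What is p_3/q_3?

Using pₖ = aₖpₖ₋₁ + pₖ₋₂, qₖ = aₖqₖ₋₁ + qₖ₋₂ (with p₋₁=1, p₋₂=0, q₋₁=0, q₋₂=1):
  k=0: a=13, p=13, q=1
  k=1: a=3, p=40, q=3
  k=2: a=1, p=53, q=4
  k=3: a=13, p=729, q=55

729/55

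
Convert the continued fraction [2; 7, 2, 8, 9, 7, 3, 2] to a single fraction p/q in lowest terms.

Using pₖ = aₖpₖ₋₁ + pₖ₋₂ and qₖ = aₖqₖ₋₁ + qₖ₋₂:
  k=0: a=2, p=2, q=1
  k=1: a=7, p=15, q=7
  k=2: a=2, p=32, q=15
  k=3: a=8, p=271, q=127
  k=4: a=9, p=2471, q=1158
  k=5: a=7, p=17568, q=8233
  k=6: a=3, p=55175, q=25857
  k=7: a=2, p=127918, q=59947

127918/59947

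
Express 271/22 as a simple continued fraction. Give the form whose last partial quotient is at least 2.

271 = 12*22 + 7
22 = 3*7 + 1
7 = 7*1 + 0  (stop)
So 271/22 = [12; 3, 7].

[12; 3, 7]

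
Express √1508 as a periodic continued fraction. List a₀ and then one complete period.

a₀ = ⌊√1508⌋ = 38.
With m₀=0, d₀=1 and mₖ₊₁ = dₖaₖ − mₖ, dₖ₊₁ = (n − mₖ₊₁²)/dₖ, aₖ₊₁ = ⌊(a₀+mₖ₊₁)/dₖ₊₁⌋:
  k=1: m=38, d=64, a=1
  k=2: m=26, d=13, a=4
  k=3: m=26, d=64, a=1
  k=4: m=38, d=1, a=76
d=1 and a=2a₀=76 at k=4, so the next step gives (m, d) = (38, 64) again — its k=1 value — and the period has length 4.

[38; 1, 4, 1, 76]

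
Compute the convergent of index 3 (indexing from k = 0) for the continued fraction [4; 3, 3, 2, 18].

99/23

Using pₖ = aₖpₖ₋₁ + pₖ₋₂, qₖ = aₖqₖ₋₁ + qₖ₋₂ (with p₋₁=1, p₋₂=0, q₋₁=0, q₋₂=1):
  k=0: a=4, p=4, q=1
  k=1: a=3, p=13, q=3
  k=2: a=3, p=43, q=10
  k=3: a=2, p=99, q=23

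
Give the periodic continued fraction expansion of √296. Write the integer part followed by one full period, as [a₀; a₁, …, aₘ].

[17; 4, 1, 7, 1, 4, 34]

a₀ = ⌊√296⌋ = 17.
With m₀=0, d₀=1 and mₖ₊₁ = dₖaₖ − mₖ, dₖ₊₁ = (n − mₖ₊₁²)/dₖ, aₖ₊₁ = ⌊(a₀+mₖ₊₁)/dₖ₊₁⌋:
  k=1: m=17, d=7, a=4
  k=2: m=11, d=25, a=1
  k=3: m=14, d=4, a=7
  k=4: m=14, d=25, a=1
  k=5: m=11, d=7, a=4
  k=6: m=17, d=1, a=34
d=1 and a=2a₀=34 at k=6, so the next step gives (m, d) = (17, 7) again — its k=1 value — and the period has length 6.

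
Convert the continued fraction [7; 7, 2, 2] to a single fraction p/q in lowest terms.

Using pₖ = aₖpₖ₋₁ + pₖ₋₂ and qₖ = aₖqₖ₋₁ + qₖ₋₂:
  k=0: a=7, p=7, q=1
  k=1: a=7, p=50, q=7
  k=2: a=2, p=107, q=15
  k=3: a=2, p=264, q=37

264/37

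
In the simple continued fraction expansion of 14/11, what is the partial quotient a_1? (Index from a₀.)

14 = 1·11 + 3   →  a_0 = 1
11 = 3·3 + 2   →  a_1 = 3

3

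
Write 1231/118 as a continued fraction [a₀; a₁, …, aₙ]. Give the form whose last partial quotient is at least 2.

1231 = 10·118 + 51
118 = 2·51 + 16
51 = 3·16 + 3
16 = 5·3 + 1
3 = 3·1 + 0  (stop)
So 1231/118 = [10; 2, 3, 5, 3].

[10; 2, 3, 5, 3]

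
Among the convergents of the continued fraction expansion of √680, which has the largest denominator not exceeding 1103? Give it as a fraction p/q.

√680 = [26; 13, 52, …] (period length 2).
Convergents:
  p_0/q_0 = 26/1
  p_1/q_1 = 339/13
  p_2/q_2 = 17654/677
  p_3/q_3 = 229841/8814
q_2 = 677 ≤ 1103 < 8814 = q_3, so the answer is 17654/677.

17654/677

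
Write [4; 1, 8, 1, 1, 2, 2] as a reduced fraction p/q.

Using pₖ = aₖpₖ₋₁ + pₖ₋₂ and qₖ = aₖqₖ₋₁ + qₖ₋₂:
  k=0: a=4, p=4, q=1
  k=1: a=1, p=5, q=1
  k=2: a=8, p=44, q=9
  k=3: a=1, p=49, q=10
  k=4: a=1, p=93, q=19
  k=5: a=2, p=235, q=48
  k=6: a=2, p=563, q=115

563/115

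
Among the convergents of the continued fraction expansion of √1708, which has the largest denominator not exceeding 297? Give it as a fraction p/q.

√1708 = [41; 3, 20, 3, 82, …] (period length 4).
Convergents:
  p_0/q_0 = 41/1
  p_1/q_1 = 124/3
  p_2/q_2 = 2521/61
  p_3/q_3 = 7687/186
  p_4/q_4 = 632855/15313
q_3 = 186 ≤ 297 < 15313 = q_4, so the answer is 7687/186.

7687/186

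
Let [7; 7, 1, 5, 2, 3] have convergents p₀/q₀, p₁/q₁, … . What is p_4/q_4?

Using pₖ = aₖpₖ₋₁ + pₖ₋₂, qₖ = aₖqₖ₋₁ + qₖ₋₂ (with p₋₁=1, p₋₂=0, q₋₁=0, q₋₂=1):
  k=0: a=7, p=7, q=1
  k=1: a=7, p=50, q=7
  k=2: a=1, p=57, q=8
  k=3: a=5, p=335, q=47
  k=4: a=2, p=727, q=102

727/102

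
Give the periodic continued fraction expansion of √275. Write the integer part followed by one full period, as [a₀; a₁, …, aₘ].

[16; 1, 1, 2, 1, 1, 32]

a₀ = ⌊√275⌋ = 16.
With m₀=0, d₀=1 and mₖ₊₁ = dₖaₖ − mₖ, dₖ₊₁ = (n − mₖ₊₁²)/dₖ, aₖ₊₁ = ⌊(a₀+mₖ₊₁)/dₖ₊₁⌋:
  k=1: m=16, d=19, a=1
  k=2: m=3, d=14, a=1
  k=3: m=11, d=11, a=2
  k=4: m=11, d=14, a=1
  k=5: m=3, d=19, a=1
  k=6: m=16, d=1, a=32
d=1 and a=2a₀=32 at k=6, so the next step gives (m, d) = (16, 19) again — its k=1 value — and the period has length 6.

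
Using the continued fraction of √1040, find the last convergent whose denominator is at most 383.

8288/257

√1040 = [32; 4, 64, …] (period length 2).
Convergents:
  p_0/q_0 = 32/1
  p_1/q_1 = 129/4
  p_2/q_2 = 8288/257
  p_3/q_3 = 33281/1032
q_2 = 257 ≤ 383 < 1032 = q_3, so the answer is 8288/257.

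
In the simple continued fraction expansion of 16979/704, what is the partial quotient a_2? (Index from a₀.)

2

16979 = 24·704 + 83   →  a_0 = 24
704 = 8·83 + 40   →  a_1 = 8
83 = 2·40 + 3   →  a_2 = 2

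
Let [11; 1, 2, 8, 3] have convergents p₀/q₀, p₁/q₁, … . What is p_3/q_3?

Using pₖ = aₖpₖ₋₁ + pₖ₋₂, qₖ = aₖqₖ₋₁ + qₖ₋₂ (with p₋₁=1, p₋₂=0, q₋₁=0, q₋₂=1):
  k=0: a=11, p=11, q=1
  k=1: a=1, p=12, q=1
  k=2: a=2, p=35, q=3
  k=3: a=8, p=292, q=25

292/25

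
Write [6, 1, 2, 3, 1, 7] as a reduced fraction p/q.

676/101

Fold from the inside: start with 7/1.
  1 + 1/7 = 8/7
  3 + 7/8 = 31/8
  2 + 8/31 = 70/31
  1 + 31/70 = 101/70
  6 + 70/101 = 676/101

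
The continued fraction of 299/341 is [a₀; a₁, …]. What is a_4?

299 = 0·341 + 299   →  a_0 = 0
341 = 1·299 + 42   →  a_1 = 1
299 = 7·42 + 5   →  a_2 = 7
42 = 8·5 + 2   →  a_3 = 8
5 = 2·2 + 1   →  a_4 = 2

2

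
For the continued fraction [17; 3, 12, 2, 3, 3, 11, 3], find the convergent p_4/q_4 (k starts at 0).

Using pₖ = aₖpₖ₋₁ + pₖ₋₂, qₖ = aₖqₖ₋₁ + qₖ₋₂ (with p₋₁=1, p₋₂=0, q₋₁=0, q₋₂=1):
  k=0: a=17, p=17, q=1
  k=1: a=3, p=52, q=3
  k=2: a=12, p=641, q=37
  k=3: a=2, p=1334, q=77
  k=4: a=3, p=4643, q=268

4643/268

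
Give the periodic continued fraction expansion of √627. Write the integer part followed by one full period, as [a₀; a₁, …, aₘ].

[25; 25, 50]

a₀ = ⌊√627⌋ = 25.
With m₀=0, d₀=1 and mₖ₊₁ = dₖaₖ − mₖ, dₖ₊₁ = (n − mₖ₊₁²)/dₖ, aₖ₊₁ = ⌊(a₀+mₖ₊₁)/dₖ₊₁⌋:
  k=1: m=25, d=2, a=25
  k=2: m=25, d=1, a=50
d=1 and a=2a₀=50 at k=2, so the next step gives (m, d) = (25, 2) again — its k=1 value — and the period has length 2.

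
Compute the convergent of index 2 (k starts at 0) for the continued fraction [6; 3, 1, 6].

25/4

Using pₖ = aₖpₖ₋₁ + pₖ₋₂, qₖ = aₖqₖ₋₁ + qₖ₋₂ (with p₋₁=1, p₋₂=0, q₋₁=0, q₋₂=1):
  k=0: a=6, p=6, q=1
  k=1: a=3, p=19, q=3
  k=2: a=1, p=25, q=4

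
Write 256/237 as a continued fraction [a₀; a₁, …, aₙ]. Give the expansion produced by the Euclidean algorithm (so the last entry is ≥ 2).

[1; 12, 2, 9]

256 = 1×237 + 19
237 = 12×19 + 9
19 = 2×9 + 1
9 = 9×1 + 0  (stop)
So 256/237 = [1; 12, 2, 9].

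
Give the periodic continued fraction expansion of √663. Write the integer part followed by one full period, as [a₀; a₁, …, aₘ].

a₀ = ⌊√663⌋ = 25.
With m₀=0, d₀=1 and mₖ₊₁ = dₖaₖ − mₖ, dₖ₊₁ = (n − mₖ₊₁²)/dₖ, aₖ₊₁ = ⌊(a₀+mₖ₊₁)/dₖ₊₁⌋:
  k=1: m=25, d=38, a=1
  k=2: m=13, d=13, a=2
  k=3: m=13, d=38, a=1
  k=4: m=25, d=1, a=50
d=1 and a=2a₀=50 at k=4, so the next step gives (m, d) = (25, 38) again — its k=1 value — and the period has length 4.

[25; 1, 2, 1, 50]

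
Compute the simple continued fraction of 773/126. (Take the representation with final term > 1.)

773 = 6×126 + 17
126 = 7×17 + 7
17 = 2×7 + 3
7 = 2×3 + 1
3 = 3×1 + 0  (stop)
So 773/126 = [6; 7, 2, 2, 3].

[6; 7, 2, 2, 3]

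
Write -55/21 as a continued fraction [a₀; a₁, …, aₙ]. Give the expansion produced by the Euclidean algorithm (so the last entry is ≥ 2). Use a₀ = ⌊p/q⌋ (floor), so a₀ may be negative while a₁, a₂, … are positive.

[-3; 2, 1, 1, 1, 2]

-55 = -3·21 + 8
21 = 2·8 + 5
8 = 1·5 + 3
5 = 1·3 + 2
3 = 1·2 + 1
2 = 2·1 + 0  (stop)
So -55/21 = [-3; 2, 1, 1, 1, 2].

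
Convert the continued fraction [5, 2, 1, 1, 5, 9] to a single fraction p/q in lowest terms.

1386/257

Using pₖ = aₖpₖ₋₁ + pₖ₋₂ and qₖ = aₖqₖ₋₁ + qₖ₋₂:
  k=0: a=5, p=5, q=1
  k=1: a=2, p=11, q=2
  k=2: a=1, p=16, q=3
  k=3: a=1, p=27, q=5
  k=4: a=5, p=151, q=28
  k=5: a=9, p=1386, q=257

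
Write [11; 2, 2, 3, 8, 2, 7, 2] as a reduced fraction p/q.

54398/4767

Using pₖ = aₖpₖ₋₁ + pₖ₋₂ and qₖ = aₖqₖ₋₁ + qₖ₋₂:
  k=0: a=11, p=11, q=1
  k=1: a=2, p=23, q=2
  k=2: a=2, p=57, q=5
  k=3: a=3, p=194, q=17
  k=4: a=8, p=1609, q=141
  k=5: a=2, p=3412, q=299
  k=6: a=7, p=25493, q=2234
  k=7: a=2, p=54398, q=4767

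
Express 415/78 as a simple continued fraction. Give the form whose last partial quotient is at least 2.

415 = 5·78 + 25
78 = 3·25 + 3
25 = 8·3 + 1
3 = 3·1 + 0  (stop)
So 415/78 = [5; 3, 8, 3].

[5; 3, 8, 3]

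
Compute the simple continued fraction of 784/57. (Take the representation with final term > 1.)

[13; 1, 3, 14]

784 = 13*57 + 43
57 = 1*43 + 14
43 = 3*14 + 1
14 = 14*1 + 0  (stop)
So 784/57 = [13; 1, 3, 14].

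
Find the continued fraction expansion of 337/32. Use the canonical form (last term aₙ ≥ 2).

337 = 10·32 + 17
32 = 1·17 + 15
17 = 1·15 + 2
15 = 7·2 + 1
2 = 2·1 + 0  (stop)
So 337/32 = [10; 1, 1, 7, 2].

[10; 1, 1, 7, 2]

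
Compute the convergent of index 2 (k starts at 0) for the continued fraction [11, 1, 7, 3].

Using pₖ = aₖpₖ₋₁ + pₖ₋₂, qₖ = aₖqₖ₋₁ + qₖ₋₂ (with p₋₁=1, p₋₂=0, q₋₁=0, q₋₂=1):
  k=0: a=11, p=11, q=1
  k=1: a=1, p=12, q=1
  k=2: a=7, p=95, q=8

95/8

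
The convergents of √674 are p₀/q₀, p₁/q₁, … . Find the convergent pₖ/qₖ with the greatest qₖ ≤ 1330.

34399/1325

√674 = [25; 1, 24, 1, 50, …] (period length 4).
Convergents:
  p_0/q_0 = 25/1
  p_1/q_1 = 26/1
  p_2/q_2 = 649/25
  p_3/q_3 = 675/26
  p_4/q_4 = 34399/1325
  p_5/q_5 = 35074/1351
q_4 = 1325 ≤ 1330 < 1351 = q_5, so the answer is 34399/1325.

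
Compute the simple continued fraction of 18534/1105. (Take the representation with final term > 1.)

[16; 1, 3, 2, 2, 16, 3]

18534 = 16*1105 + 854
1105 = 1*854 + 251
854 = 3*251 + 101
251 = 2*101 + 49
101 = 2*49 + 3
49 = 16*3 + 1
3 = 3*1 + 0  (stop)
So 18534/1105 = [16; 1, 3, 2, 2, 16, 3].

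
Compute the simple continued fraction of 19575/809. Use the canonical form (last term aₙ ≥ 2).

[24; 5, 11, 2, 1, 4]

19575 = 24·809 + 159
809 = 5·159 + 14
159 = 11·14 + 5
14 = 2·5 + 4
5 = 1·4 + 1
4 = 4·1 + 0  (stop)
So 19575/809 = [24; 5, 11, 2, 1, 4].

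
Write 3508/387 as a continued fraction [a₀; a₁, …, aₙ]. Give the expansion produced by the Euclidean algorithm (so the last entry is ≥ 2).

[9; 15, 2, 12]

3508 = 9*387 + 25
387 = 15*25 + 12
25 = 2*12 + 1
12 = 12*1 + 0  (stop)
So 3508/387 = [9; 15, 2, 12].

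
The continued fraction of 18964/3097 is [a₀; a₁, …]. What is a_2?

9

18964 = 6·3097 + 382   →  a_0 = 6
3097 = 8·382 + 41   →  a_1 = 8
382 = 9·41 + 13   →  a_2 = 9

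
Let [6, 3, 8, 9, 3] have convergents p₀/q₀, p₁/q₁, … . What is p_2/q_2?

158/25

Using pₖ = aₖpₖ₋₁ + pₖ₋₂, qₖ = aₖqₖ₋₁ + qₖ₋₂ (with p₋₁=1, p₋₂=0, q₋₁=0, q₋₂=1):
  k=0: a=6, p=6, q=1
  k=1: a=3, p=19, q=3
  k=2: a=8, p=158, q=25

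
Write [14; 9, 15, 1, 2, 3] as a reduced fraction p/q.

20079/1423

Using pₖ = aₖpₖ₋₁ + pₖ₋₂ and qₖ = aₖqₖ₋₁ + qₖ₋₂:
  k=0: a=14, p=14, q=1
  k=1: a=9, p=127, q=9
  k=2: a=15, p=1919, q=136
  k=3: a=1, p=2046, q=145
  k=4: a=2, p=6011, q=426
  k=5: a=3, p=20079, q=1423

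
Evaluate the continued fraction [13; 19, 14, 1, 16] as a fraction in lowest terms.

Fold from the inside: start with 16/1.
  1 + 1/16 = 17/16
  14 + 16/17 = 254/17
  19 + 17/254 = 4843/254
  13 + 254/4843 = 63213/4843

63213/4843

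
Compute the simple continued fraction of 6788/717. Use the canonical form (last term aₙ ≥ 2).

6788 = 9·717 + 335
717 = 2·335 + 47
335 = 7·47 + 6
47 = 7·6 + 5
6 = 1·5 + 1
5 = 5·1 + 0  (stop)
So 6788/717 = [9; 2, 7, 7, 1, 5].

[9; 2, 7, 7, 1, 5]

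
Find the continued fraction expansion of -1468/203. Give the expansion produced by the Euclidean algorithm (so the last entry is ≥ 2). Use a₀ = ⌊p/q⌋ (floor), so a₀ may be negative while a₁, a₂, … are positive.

[-8; 1, 3, 3, 7, 2]

-1468 = -8·203 + 156
203 = 1·156 + 47
156 = 3·47 + 15
47 = 3·15 + 2
15 = 7·2 + 1
2 = 2·1 + 0  (stop)
So -1468/203 = [-8; 1, 3, 3, 7, 2].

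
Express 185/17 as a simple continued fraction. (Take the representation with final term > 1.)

185 = 10×17 + 15
17 = 1×15 + 2
15 = 7×2 + 1
2 = 2×1 + 0  (stop)
So 185/17 = [10; 1, 7, 2].

[10; 1, 7, 2]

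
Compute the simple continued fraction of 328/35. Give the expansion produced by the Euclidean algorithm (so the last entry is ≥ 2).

[9; 2, 1, 2, 4]

328 = 9·35 + 13
35 = 2·13 + 9
13 = 1·9 + 4
9 = 2·4 + 1
4 = 4·1 + 0  (stop)
So 328/35 = [9; 2, 1, 2, 4].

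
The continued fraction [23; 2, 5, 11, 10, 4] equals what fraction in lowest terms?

119317/5087

Using pₖ = aₖpₖ₋₁ + pₖ₋₂ and qₖ = aₖqₖ₋₁ + qₖ₋₂:
  k=0: a=23, p=23, q=1
  k=1: a=2, p=47, q=2
  k=2: a=5, p=258, q=11
  k=3: a=11, p=2885, q=123
  k=4: a=10, p=29108, q=1241
  k=5: a=4, p=119317, q=5087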